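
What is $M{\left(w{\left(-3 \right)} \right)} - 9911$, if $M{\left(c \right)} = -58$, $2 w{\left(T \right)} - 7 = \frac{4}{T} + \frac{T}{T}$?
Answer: $-9969$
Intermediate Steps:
$w{\left(T \right)} = 4 + \frac{2}{T}$ ($w{\left(T \right)} = \frac{7}{2} + \frac{\frac{4}{T} + \frac{T}{T}}{2} = \frac{7}{2} + \frac{\frac{4}{T} + 1}{2} = \frac{7}{2} + \frac{1 + \frac{4}{T}}{2} = \frac{7}{2} + \left(\frac{1}{2} + \frac{2}{T}\right) = 4 + \frac{2}{T}$)
$M{\left(w{\left(-3 \right)} \right)} - 9911 = -58 - 9911 = -9969$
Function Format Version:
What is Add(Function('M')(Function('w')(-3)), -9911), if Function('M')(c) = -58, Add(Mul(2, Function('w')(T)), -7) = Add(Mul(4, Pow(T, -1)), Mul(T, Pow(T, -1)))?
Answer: -9969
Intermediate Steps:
Function('w')(T) = Add(4, Mul(2, Pow(T, -1))) (Function('w')(T) = Add(Rational(7, 2), Mul(Rational(1, 2), Add(Mul(4, Pow(T, -1)), Mul(T, Pow(T, -1))))) = Add(Rational(7, 2), Mul(Rational(1, 2), Add(Mul(4, Pow(T, -1)), 1))) = Add(Rational(7, 2), Mul(Rational(1, 2), Add(1, Mul(4, Pow(T, -1))))) = Add(Rational(7, 2), Add(Rational(1, 2), Mul(2, Pow(T, -1)))) = Add(4, Mul(2, Pow(T, -1))))
Add(Function('M')(Function('w')(-3)), -9911) = Add(-58, -9911) = -9969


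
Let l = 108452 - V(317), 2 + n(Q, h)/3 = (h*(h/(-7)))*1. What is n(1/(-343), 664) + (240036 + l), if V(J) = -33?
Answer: 1116917/7 ≈ 1.5956e+5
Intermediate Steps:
n(Q, h) = -6 - 3*h²/7 (n(Q, h) = -6 + 3*((h*(h/(-7)))*1) = -6 + 3*((h*(h*(-⅐)))*1) = -6 + 3*((h*(-h/7))*1) = -6 + 3*(-h²/7*1) = -6 + 3*(-h²/7) = -6 - 3*h²/7)
l = 108485 (l = 108452 - 1*(-33) = 108452 + 33 = 108485)
n(1/(-343), 664) + (240036 + l) = (-6 - 3/7*664²) + (240036 + 108485) = (-6 - 3/7*440896) + 348521 = (-6 - 1322688/7) + 348521 = -1322730/7 + 348521 = 1116917/7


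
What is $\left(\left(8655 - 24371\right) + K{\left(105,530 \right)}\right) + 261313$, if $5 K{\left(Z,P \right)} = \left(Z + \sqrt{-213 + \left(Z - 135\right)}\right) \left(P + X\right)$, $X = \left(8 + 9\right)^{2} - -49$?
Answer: $263825 + \frac{7812 i \sqrt{3}}{5} \approx 2.6383 \cdot 10^{5} + 2706.2 i$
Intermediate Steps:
$X = 338$ ($X = 17^{2} + 49 = 289 + 49 = 338$)
$K{\left(Z,P \right)} = \frac{\left(338 + P\right) \left(Z + \sqrt{-348 + Z}\right)}{5}$ ($K{\left(Z,P \right)} = \frac{\left(Z + \sqrt{-213 + \left(Z - 135\right)}\right) \left(P + 338\right)}{5} = \frac{\left(Z + \sqrt{-213 + \left(-135 + Z\right)}\right) \left(338 + P\right)}{5} = \frac{\left(Z + \sqrt{-348 + Z}\right) \left(338 + P\right)}{5} = \frac{\left(338 + P\right) \left(Z + \sqrt{-348 + Z}\right)}{5}$)
$\left(\left(8655 - 24371\right) + K{\left(105,530 \right)}\right) + 261313 = \left(\left(8655 - 24371\right) + \left(\frac{338}{5} \cdot 105 + \frac{338 \sqrt{-348 + 105}}{5} + \frac{1}{5} \cdot 530 \cdot 105 + \frac{1}{5} \cdot 530 \sqrt{-348 + 105}\right)\right) + 261313 = \left(-15716 + \left(7098 + \frac{338 \sqrt{-243}}{5} + 11130 + \frac{1}{5} \cdot 530 \sqrt{-243}\right)\right) + 261313 = \left(-15716 + \left(7098 + \frac{338 \cdot 9 i \sqrt{3}}{5} + 11130 + \frac{1}{5} \cdot 530 \cdot 9 i \sqrt{3}\right)\right) + 261313 = \left(-15716 + \left(7098 + \frac{3042 i \sqrt{3}}{5} + 11130 + 954 i \sqrt{3}\right)\right) + 261313 = \left(-15716 + \left(18228 + \frac{7812 i \sqrt{3}}{5}\right)\right) + 261313 = \left(2512 + \frac{7812 i \sqrt{3}}{5}\right) + 261313 = 263825 + \frac{7812 i \sqrt{3}}{5}$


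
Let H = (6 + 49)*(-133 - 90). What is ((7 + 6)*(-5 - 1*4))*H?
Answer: 1435005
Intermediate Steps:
H = -12265 (H = 55*(-223) = -12265)
((7 + 6)*(-5 - 1*4))*H = ((7 + 6)*(-5 - 1*4))*(-12265) = (13*(-5 - 4))*(-12265) = (13*(-9))*(-12265) = -117*(-12265) = 1435005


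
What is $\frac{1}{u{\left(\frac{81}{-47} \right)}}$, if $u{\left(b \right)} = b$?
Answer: $- \frac{47}{81} \approx -0.58025$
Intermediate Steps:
$\frac{1}{u{\left(\frac{81}{-47} \right)}} = \frac{1}{81 \frac{1}{-47}} = \frac{1}{81 \left(- \frac{1}{47}\right)} = \frac{1}{- \frac{81}{47}} = - \frac{47}{81}$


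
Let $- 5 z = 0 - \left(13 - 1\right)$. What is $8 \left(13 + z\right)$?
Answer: $\frac{616}{5} \approx 123.2$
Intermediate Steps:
$z = \frac{12}{5}$ ($z = - \frac{0 - \left(13 - 1\right)}{5} = - \frac{0 - 12}{5} = \left(- \frac{1}{5}\right) \left(-12\right) = \frac{12}{5} \approx 2.4$)
$8 \left(13 + z\right) = 8 \left(13 + \frac{12}{5}\right) = 8 \cdot \frac{77}{5} = \frac{616}{5}$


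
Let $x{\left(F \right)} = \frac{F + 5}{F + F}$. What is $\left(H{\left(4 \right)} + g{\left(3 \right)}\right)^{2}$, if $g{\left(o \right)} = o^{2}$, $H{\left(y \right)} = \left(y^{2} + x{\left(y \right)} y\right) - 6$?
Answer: $\frac{2209}{4} \approx 552.25$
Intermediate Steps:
$x{\left(F \right)} = \frac{5 + F}{2 F}$
$H{\left(y \right)} = - \frac{7}{2} + y^{2} + \frac{y}{2}$ ($H{\left(y \right)} = \left(y^{2} + \frac{5 + y}{2 y} y\right) - 6 = \left(y^{2} + \left(\frac{5}{2} + \frac{y}{2}\right)\right) - 6 = \left(\frac{5}{2} + y^{2} + \frac{y}{2}\right) - 6 = - \frac{7}{2} + y^{2} + \frac{y}{2}$)
$\left(H{\left(4 \right)} + g{\left(3 \right)}\right)^{2} = \left(\left(- \frac{7}{2} + 4^{2} + \frac{1}{2} \cdot 4\right) + 3^{2}\right)^{2} = \left(\left(- \frac{7}{2} + 16 + 2\right) + 9\right)^{2} = \left(\frac{29}{2} + 9\right)^{2} = \left(\frac{47}{2}\right)^{2} = \frac{2209}{4}$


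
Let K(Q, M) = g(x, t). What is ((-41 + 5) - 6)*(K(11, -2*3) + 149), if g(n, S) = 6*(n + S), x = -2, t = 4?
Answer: -6762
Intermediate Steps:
g(n, S) = 6*S + 6*n (g(n, S) = 6*(S + n) = 6*S + 6*n)
K(Q, M) = 12 (K(Q, M) = 6*4 + 6*(-2) = 24 - 12 = 12)
((-41 + 5) - 6)*(K(11, -2*3) + 149) = ((-41 + 5) - 6)*(12 + 149) = (-36 - 6)*161 = -42*161 = -6762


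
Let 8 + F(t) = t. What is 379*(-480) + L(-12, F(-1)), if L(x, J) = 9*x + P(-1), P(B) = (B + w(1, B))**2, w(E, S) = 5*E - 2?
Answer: -182024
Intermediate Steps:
F(t) = -8 + t
w(E, S) = -2 + 5*E
P(B) = (3 + B)**2 (P(B) = (B + (-2 + 5*1))**2 = (B + (-2 + 5))**2 = (B + 3)**2 = (3 + B)**2)
L(x, J) = 4 + 9*x (L(x, J) = 9*x + (3 - 1)**2 = 9*x + 2**2 = 9*x + 4 = 4 + 9*x)
379*(-480) + L(-12, F(-1)) = 379*(-480) + (4 + 9*(-12)) = -181920 + (4 - 108) = -181920 - 104 = -182024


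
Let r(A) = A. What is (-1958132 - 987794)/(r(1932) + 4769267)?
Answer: -2945926/4771199 ≈ -0.61744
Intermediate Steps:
(-1958132 - 987794)/(r(1932) + 4769267) = (-1958132 - 987794)/(1932 + 4769267) = -2945926/4771199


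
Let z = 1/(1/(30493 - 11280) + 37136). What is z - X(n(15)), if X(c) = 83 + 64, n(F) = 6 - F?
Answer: -104883594230/713493969 ≈ -147.00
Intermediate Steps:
z = 19213/713493969 (z = 1/(1/19213 + 37136) = 1/(713493969/19213) = 19213/713493969 ≈ 2.6928e-5)
X(c) = 147
z - X(n(15)) = 19213/713493969 - 1*147 = 19213/713493969 - 147 = -104883594230/713493969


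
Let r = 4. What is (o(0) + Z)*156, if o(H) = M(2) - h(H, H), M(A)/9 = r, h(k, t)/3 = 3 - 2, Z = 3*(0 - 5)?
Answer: 2808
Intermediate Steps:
Z = -15 (Z = 3*(-5) = -15)
h(k, t) = 3 (h(k, t) = 3*(3 - 2) = 3*1 = 3)
M(A) = 36 (M(A) = 9*4 = 36)
o(H) = 33 (o(H) = 36 - 1*3 = 36 - 3 = 33)
(o(0) + Z)*156 = (33 - 15)*156 = 18*156 = 2808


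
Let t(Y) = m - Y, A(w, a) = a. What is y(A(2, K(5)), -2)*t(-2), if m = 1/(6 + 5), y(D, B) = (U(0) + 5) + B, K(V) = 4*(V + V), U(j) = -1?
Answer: 46/11 ≈ 4.1818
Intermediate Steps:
K(V) = 8*V (K(V) = 4*(2*V) = 8*V)
y(D, B) = 4 + B (y(D, B) = (-1 + 5) + B = 4 + B)
m = 1/11 ≈ 0.090909
t(Y) = 1/11 - Y
y(A(2, K(5)), -2)*t(-2) = (4 - 2)*(1/11 - 1*(-2)) = 2*(1/11 + 2) = 2*(23/11) = 46/11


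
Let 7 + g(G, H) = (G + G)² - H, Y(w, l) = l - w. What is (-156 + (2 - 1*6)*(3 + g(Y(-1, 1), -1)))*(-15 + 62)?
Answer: -9776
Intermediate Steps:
g(G, H) = -7 - H + 4*G² (g(G, H) = -7 + ((G + G)² - H) = -7 + ((2*G)² - H) = -7 + (4*G² - H) = -7 + (-H + 4*G²) = -7 - H + 4*G²)
(-156 + (2 - 1*6)*(3 + g(Y(-1, 1), -1)))*(-15 + 62) = (-156 + (2 - 1*6)*(3 + (-7 - 1*(-1) + 4*(1 - 1*(-1))²)))*(-15 + 62) = (-156 + (2 - 6)*(3 + (-7 + 1 + 4*(1 + 1)²)))*47 = (-156 - 4*(3 + (-7 + 1 + 4*2²)))*47 = (-156 - 4*(3 + (-7 + 1 + 4*4)))*47 = (-156 - 4*(3 + (-7 + 1 + 16)))*47 = (-156 - 4*(3 + 10))*47 = (-156 - 4*13)*47 = (-156 - 52)*47 = -208*47 = -9776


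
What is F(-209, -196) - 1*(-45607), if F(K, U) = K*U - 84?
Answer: 86487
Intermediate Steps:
F(K, U) = -84 + K*U
F(-209, -196) - 1*(-45607) = (-84 - 209*(-196)) - 1*(-45607) = (-84 + 40964) + 45607 = 40880 + 45607 = 86487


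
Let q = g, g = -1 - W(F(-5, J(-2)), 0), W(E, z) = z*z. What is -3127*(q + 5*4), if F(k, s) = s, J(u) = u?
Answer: -59413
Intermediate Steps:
W(E, z) = z²
g = -1 (g = -1 - 1*0² = -1 - 1*0 = -1 + 0 = -1)
q = -1
-3127*(q + 5*4) = -3127*(-1 + 5*4) = -3127*(-1 + 20) = -3127*19 = -59413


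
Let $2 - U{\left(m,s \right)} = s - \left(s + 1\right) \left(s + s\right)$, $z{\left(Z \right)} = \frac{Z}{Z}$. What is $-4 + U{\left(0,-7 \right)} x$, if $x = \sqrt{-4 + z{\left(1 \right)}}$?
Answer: $-4 + 93 i \sqrt{3} \approx -4.0 + 161.08 i$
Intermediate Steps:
$z{\left(Z \right)} = 1$
$U{\left(m,s \right)} = 2 - s + 2 s \left(1 + s\right)$ ($U{\left(m,s \right)} = 2 - \left(s - \left(s + 1\right) \left(s + s\right)\right) = 2 - \left(s - \left(1 + s\right) 2 s\right) = 2 - \left(s - 2 s \left(1 + s\right)\right) = 2 + \left(- s + 2 s \left(1 + s\right)\right) = 2 - s + 2 s \left(1 + s\right)$)
$x = i \sqrt{3}$ ($x = \sqrt{-4 + 1} = \sqrt{-3} = i \sqrt{3} \approx 1.732 i$)
$-4 + U{\left(0,-7 \right)} x = -4 + \left(2 - 7 + 2 \left(-7\right)^{2}\right) i \sqrt{3} = -4 + \left(2 - 7 + 2 \cdot 49\right) i \sqrt{3} = -4 + \left(2 - 7 + 98\right) i \sqrt{3} = -4 + 93 i \sqrt{3}$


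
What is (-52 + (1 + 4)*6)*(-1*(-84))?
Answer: -1848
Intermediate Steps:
(-52 + (1 + 4)*6)*(-1*(-84)) = (-52 + 5*6)*84 = (-52 + 30)*84 = -22*84 = -1848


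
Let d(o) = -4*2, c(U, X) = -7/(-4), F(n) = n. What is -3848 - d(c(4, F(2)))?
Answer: -3840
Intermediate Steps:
c(U, X) = 7/4 (c(U, X) = -7*(-¼) = 7/4)
d(o) = -8
-3848 - d(c(4, F(2))) = -3848 - 1*(-8) = -3848 + 8 = -3840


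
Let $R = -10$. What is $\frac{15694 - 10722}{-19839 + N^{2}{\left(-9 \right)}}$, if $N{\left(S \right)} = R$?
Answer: $- \frac{4972}{19739} \approx -0.25189$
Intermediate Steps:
$N{\left(S \right)} = -10$
$\frac{15694 - 10722}{-19839 + N^{2}{\left(-9 \right)}} = \frac{15694 - 10722}{-19839 + \left(-10\right)^{2}} = \frac{4972}{-19839 + 100} = \frac{4972}{-19739} = 4972 \left(- \frac{1}{19739}\right) = - \frac{4972}{19739}$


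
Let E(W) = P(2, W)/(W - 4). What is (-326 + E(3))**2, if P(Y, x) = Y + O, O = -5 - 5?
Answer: 101124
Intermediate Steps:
O = -10
P(Y, x) = -10 + Y (P(Y, x) = Y - 10 = -10 + Y)
E(W) = -8/(-4 + W) (E(W) = (-10 + 2)/(W - 4) = -8/(-4 + W))
(-326 + E(3))**2 = (-326 - 8/(-4 + 3))**2 = (-326 - 8/(-1))**2 = (-326 - 8*(-1))**2 = (-326 + 8)**2 = (-318)**2 = 101124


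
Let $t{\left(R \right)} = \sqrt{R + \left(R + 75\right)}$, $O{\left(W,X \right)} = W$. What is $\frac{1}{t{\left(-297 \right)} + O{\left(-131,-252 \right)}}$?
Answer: $- \frac{131}{17680} - \frac{i \sqrt{519}}{17680} \approx -0.0074095 - 0.0012885 i$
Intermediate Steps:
$t{\left(R \right)} = \sqrt{75 + 2 R}$ ($t{\left(R \right)} = \sqrt{R + \left(75 + R\right)} = \sqrt{75 + 2 R}$)
$\frac{1}{t{\left(-297 \right)} + O{\left(-131,-252 \right)}} = \frac{1}{\sqrt{75 + 2 \left(-297\right)} - 131} = \frac{1}{\sqrt{75 - 594} - 131} = \frac{1}{\sqrt{-519} - 131} = \frac{1}{i \sqrt{519} - 131} = \frac{1}{-131 + i \sqrt{519}}$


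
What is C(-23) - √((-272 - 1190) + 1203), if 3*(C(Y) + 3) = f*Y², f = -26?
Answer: -13763/3 - I*√259 ≈ -4587.7 - 16.093*I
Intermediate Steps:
C(Y) = -3 - 26*Y²/3 (C(Y) = -3 + (-26*Y²)/3 = -3 - 26*Y²/3)
C(-23) - √((-272 - 1190) + 1203) = (-3 - 26/3*(-23)²) - √((-272 - 1190) + 1203) = (-3 - 26/3*529) - √(-1462 + 1203) = (-3 - 13754/3) - √(-259) = -13763/3 - I*√259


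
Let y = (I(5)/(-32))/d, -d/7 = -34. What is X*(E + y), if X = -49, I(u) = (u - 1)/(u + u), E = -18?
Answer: 2399047/2720 ≈ 882.00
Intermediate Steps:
I(u) = (-1 + u)/(2*u) (I(u) = (-1 + u)/((2*u)) = (-1 + u)*(1/(2*u)) = (-1 + u)/(2*u))
d = 238 (d = -7*(-34) = 238)
y = -1/19040 (y = (((½)*(-1 + 5)/5)/(-32))/238 = (((½)*(⅕)*4)*(-1/32))*(1/238) = ((⅖)*(-1/32))*(1/238) = -1/80*1/238 = -1/19040 ≈ -5.2521e-5)
X*(E + y) = -49*(-18 - 1/19040) = -49*(-342721/19040) = 2399047/2720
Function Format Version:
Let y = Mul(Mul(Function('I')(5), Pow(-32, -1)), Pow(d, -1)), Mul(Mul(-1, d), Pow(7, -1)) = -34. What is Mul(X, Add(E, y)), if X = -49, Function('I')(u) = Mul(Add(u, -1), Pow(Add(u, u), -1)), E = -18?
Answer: Rational(2399047, 2720) ≈ 882.00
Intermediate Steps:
Function('I')(u) = Mul(Rational(1, 2), Pow(u, -1), Add(-1, u)) (Function('I')(u) = Mul(Add(-1, u), Pow(Mul(2, u), -1)) = Mul(Add(-1, u), Mul(Rational(1, 2), Pow(u, -1))) = Mul(Rational(1, 2), Pow(u, -1), Add(-1, u)))
d = 238 (d = Mul(-7, -34) = 238)
y = Rational(-1, 19040) (y = Mul(Mul(Mul(Rational(1, 2), Pow(5, -1), Add(-1, 5)), Pow(-32, -1)), Pow(238, -1)) = Mul(Mul(Mul(Rational(1, 2), Rational(1, 5), 4), Rational(-1, 32)), Rational(1, 238)) = Mul(Mul(Rational(2, 5), Rational(-1, 32)), Rational(1, 238)) = Mul(Rational(-1, 80), Rational(1, 238)) = Rational(-1, 19040) ≈ -5.2521e-5)
Mul(X, Add(E, y)) = Mul(-49, Add(-18, Rational(-1, 19040))) = Mul(-49, Rational(-342721, 19040)) = Rational(2399047, 2720)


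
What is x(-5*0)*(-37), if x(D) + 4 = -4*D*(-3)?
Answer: 148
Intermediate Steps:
x(D) = -4 + 12*D (x(D) = -4 - 4*D*(-3) = -4 + 12*D)
x(-5*0)*(-37) = (-4 + 12*(-5*0))*(-37) = (-4 + 12*0)*(-37) = (-4 + 0)*(-37) = -4*(-37) = 148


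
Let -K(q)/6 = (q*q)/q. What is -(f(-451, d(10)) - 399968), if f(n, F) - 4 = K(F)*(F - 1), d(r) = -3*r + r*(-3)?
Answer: 421924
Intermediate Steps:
K(q) = -6*q (K(q) = -6*q*q/q = -6*q**2/q = -6*q)
d(r) = -6*r (d(r) = -3*r - 3*r = -6*r)
f(n, F) = 4 - 6*F*(-1 + F) (f(n, F) = 4 + (-6*F)*(F - 1) = 4 + (-6*F)*(-1 + F) = 4 - 6*F*(-1 + F))
-(f(-451, d(10)) - 399968) = -((4 - 6*(-6*10)**2 + 6*(-6*10)) - 399968) = -((4 - 6*(-60)**2 + 6*(-60)) - 399968) = -((4 - 6*3600 - 360) - 399968) = -((4 - 21600 - 360) - 399968) = -(-21956 - 399968) = -1*(-421924) = 421924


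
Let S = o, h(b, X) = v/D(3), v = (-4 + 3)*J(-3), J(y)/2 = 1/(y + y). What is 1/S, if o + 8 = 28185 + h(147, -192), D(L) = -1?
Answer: 3/84530 ≈ 3.5490e-5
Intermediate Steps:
J(y) = 1/y (J(y) = 2/(y + y) = 2/((2*y)) = 2*(1/(2*y)) = 1/y)
v = 1/3 (v = (-4 + 3)/(-3) = -1*(-1/3) = 1/3 ≈ 0.33333)
h(b, X) = -1/3 (h(b, X) = (1/3)/(-1) = (1/3)*(-1) = -1/3)
o = 84530/3 (o = -8 + (28185 - 1/3) = -8 + 84554/3 = 84530/3 ≈ 28177.)
S = 84530/3 ≈ 28177.
1/S = 1/(84530/3) = 3/84530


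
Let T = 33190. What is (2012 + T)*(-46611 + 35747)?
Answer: -382434528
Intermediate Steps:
(2012 + T)*(-46611 + 35747) = (2012 + 33190)*(-46611 + 35747) = 35202*(-10864) = -382434528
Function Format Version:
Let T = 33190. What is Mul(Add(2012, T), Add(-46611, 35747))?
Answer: -382434528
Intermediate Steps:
Mul(Add(2012, T), Add(-46611, 35747)) = Mul(Add(2012, 33190), Add(-46611, 35747)) = Mul(35202, -10864) = -382434528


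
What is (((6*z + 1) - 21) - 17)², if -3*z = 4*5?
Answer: 5929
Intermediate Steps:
z = -20/3 (z = -4*5/3 = -⅓*20 = -20/3 ≈ -6.6667)
(((6*z + 1) - 21) - 17)² = (((6*(-20/3) + 1) - 21) - 17)² = (((-40 + 1) - 21) - 17)² = ((-39 - 21) - 17)² = (-60 - 17)² = (-77)² = 5929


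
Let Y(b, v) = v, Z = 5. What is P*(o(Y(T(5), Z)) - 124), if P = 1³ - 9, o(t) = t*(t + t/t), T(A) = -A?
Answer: 752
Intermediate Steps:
o(t) = t*(1 + t) (o(t) = t*(t + 1) = t*(1 + t))
P = -8 (P = 1 - 9 = -8)
P*(o(Y(T(5), Z)) - 124) = -8*(5*(1 + 5) - 124) = -8*(5*6 - 124) = -8*(30 - 124) = -8*(-94) = 752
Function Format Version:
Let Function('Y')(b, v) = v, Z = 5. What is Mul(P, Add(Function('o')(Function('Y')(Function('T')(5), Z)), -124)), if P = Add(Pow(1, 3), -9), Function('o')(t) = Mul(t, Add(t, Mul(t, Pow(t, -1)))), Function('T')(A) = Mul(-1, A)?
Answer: 752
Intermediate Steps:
Function('o')(t) = Mul(t, Add(1, t)) (Function('o')(t) = Mul(t, Add(t, 1)) = Mul(t, Add(1, t)))
P = -8 (P = Add(1, -9) = -8)
Mul(P, Add(Function('o')(Function('Y')(Function('T')(5), Z)), -124)) = Mul(-8, Add(Mul(5, Add(1, 5)), -124)) = Mul(-8, Add(Mul(5, 6), -124)) = Mul(-8, Add(30, -124)) = Mul(-8, -94) = 752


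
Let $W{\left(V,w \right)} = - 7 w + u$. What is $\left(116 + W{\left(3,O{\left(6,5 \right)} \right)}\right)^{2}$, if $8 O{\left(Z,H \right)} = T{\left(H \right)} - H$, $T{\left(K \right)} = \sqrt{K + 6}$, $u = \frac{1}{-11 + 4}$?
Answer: $\frac{11339925}{784} - \frac{6733 \sqrt{11}}{32} \approx 13766.0$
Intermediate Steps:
$u = - \frac{1}{7}$ ($u = \frac{1}{-7} = - \frac{1}{7} \approx -0.14286$)
$T{\left(K \right)} = \sqrt{6 + K}$
$O{\left(Z,H \right)} = - \frac{H}{8} + \frac{\sqrt{6 + H}}{8}$ ($O{\left(Z,H \right)} = \frac{\sqrt{6 + H} - H}{8} = - \frac{H}{8} + \frac{\sqrt{6 + H}}{8}$)
$W{\left(V,w \right)} = - \frac{1}{7} - 7 w$ ($W{\left(V,w \right)} = - 7 w - \frac{1}{7} = - \frac{1}{7} - 7 w$)
$\left(116 + W{\left(3,O{\left(6,5 \right)} \right)}\right)^{2} = \left(116 - \left(\frac{1}{7} + 7 \left(\left(- \frac{1}{8}\right) 5 + \frac{\sqrt{6 + 5}}{8}\right)\right)\right)^{2} = \left(116 - \left(\frac{1}{7} + 7 \left(- \frac{5}{8} + \frac{\sqrt{11}}{8}\right)\right)\right)^{2} = \left(116 + \left(- \frac{1}{7} + \left(\frac{35}{8} - \frac{7 \sqrt{11}}{8}\right)\right)\right)^{2} = \left(116 + \left(\frac{237}{56} - \frac{7 \sqrt{11}}{8}\right)\right)^{2} = \left(\frac{6733}{56} - \frac{7 \sqrt{11}}{8}\right)^{2}$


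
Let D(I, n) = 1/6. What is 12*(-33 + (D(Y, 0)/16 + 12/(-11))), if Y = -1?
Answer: -35989/88 ≈ -408.97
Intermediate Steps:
D(I, n) = ⅙
12*(-33 + (D(Y, 0)/16 + 12/(-11))) = 12*(-33 + ((⅙)/16 + 12/(-11))) = 12*(-33 + ((⅙)*(1/16) + 12*(-1/11))) = 12*(-33 + (1/96 - 12/11)) = 12*(-33 - 1141/1056) = 12*(-35989/1056) = -35989/88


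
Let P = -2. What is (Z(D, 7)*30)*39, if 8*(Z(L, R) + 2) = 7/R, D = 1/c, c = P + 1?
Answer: -8775/4 ≈ -2193.8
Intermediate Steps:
c = -1 (c = -2 + 1 = -1)
D = -1 (D = 1/(-1) = 1*(-1) = -1)
Z(L, R) = -2 + 7/(8*R) (Z(L, R) = -2 + (7/R)/8 = -2 + 7/(8*R))
(Z(D, 7)*30)*39 = ((-2 + (7/8)/7)*30)*39 = ((-2 + (7/8)*(⅐))*30)*39 = ((-2 + ⅛)*30)*39 = -15/8*30*39 = -225/4*39 = -8775/4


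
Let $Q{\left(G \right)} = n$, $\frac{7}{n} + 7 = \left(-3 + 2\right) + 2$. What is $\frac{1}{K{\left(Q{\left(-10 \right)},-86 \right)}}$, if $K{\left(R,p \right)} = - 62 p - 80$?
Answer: $\frac{1}{5252} \approx 0.0001904$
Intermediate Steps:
$n = - \frac{7}{6}$ ($n = \frac{7}{-7 + \left(\left(-3 + 2\right) + 2\right)} = \frac{7}{-7 + \left(-1 + 2\right)} = \frac{7}{-7 + 1} = \frac{7}{-6} = 7 \left(- \frac{1}{6}\right) = - \frac{7}{6} \approx -1.1667$)
$Q{\left(G \right)} = - \frac{7}{6}$
$K{\left(R,p \right)} = -80 - 62 p$
$\frac{1}{K{\left(Q{\left(-10 \right)},-86 \right)}} = \frac{1}{-80 - -5332} = \frac{1}{-80 + 5332} = \frac{1}{5252}$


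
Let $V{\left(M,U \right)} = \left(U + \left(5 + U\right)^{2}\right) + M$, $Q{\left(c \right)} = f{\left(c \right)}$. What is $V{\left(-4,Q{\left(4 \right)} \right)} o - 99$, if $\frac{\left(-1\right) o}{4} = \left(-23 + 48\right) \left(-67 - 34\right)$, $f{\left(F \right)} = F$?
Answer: $818001$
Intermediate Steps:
$Q{\left(c \right)} = c$
$V{\left(M,U \right)} = M + U + \left(5 + U\right)^{2}$
$o = 10100$ ($o = - 4 \left(-23 + 48\right) \left(-67 - 34\right) = - 4 \cdot 25 \left(-101\right) = \left(-4\right) \left(-2525\right) = 10100$)
$V{\left(-4,Q{\left(4 \right)} \right)} o - 99 = \left(-4 + 4 + \left(5 + 4\right)^{2}\right) 10100 - 99 = \left(-4 + 4 + 9^{2}\right) 10100 - 99 = \left(-4 + 4 + 81\right) 10100 - 99 = 81 \cdot 10100 - 99 = 818100 - 99 = 818001$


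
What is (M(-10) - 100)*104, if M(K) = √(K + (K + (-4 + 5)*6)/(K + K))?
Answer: -10400 + 728*I*√5/5 ≈ -10400.0 + 325.57*I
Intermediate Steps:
M(K) = √(K + (6 + K)/(2*K)) (M(K) = √(K + (K + 1*6)/((2*K))) = √(K + (K + 6)*(1/(2*K))) = √(K + (6 + K)*(1/(2*K))) = √(K + (6 + K)/(2*K)))
(M(-10) - 100)*104 = (√(2 + 4*(-10) + 12/(-10))/2 - 100)*104 = (√(2 - 40 + 12*(-⅒))/2 - 100)*104 = (√(2 - 40 - 6/5)/2 - 100)*104 = (√(-196/5)/2 - 100)*104 = ((14*I*√5/5)/2 - 100)*104 = (7*I*√5/5 - 100)*104 = (-100 + 7*I*√5/5)*104 = -10400 + 728*I*√5/5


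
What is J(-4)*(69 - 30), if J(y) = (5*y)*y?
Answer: 3120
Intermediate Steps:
J(y) = 5*y²
J(-4)*(69 - 30) = (5*(-4)²)*(69 - 30) = (5*16)*39 = 80*39 = 3120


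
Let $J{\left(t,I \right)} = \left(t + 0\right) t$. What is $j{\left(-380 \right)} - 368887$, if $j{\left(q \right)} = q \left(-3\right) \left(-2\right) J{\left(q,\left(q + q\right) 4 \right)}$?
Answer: $-329600887$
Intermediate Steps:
$J{\left(t,I \right)} = t^{2}$ ($J{\left(t,I \right)} = t t = t^{2}$)
$j{\left(q \right)} = 6 q^{3}$ ($j{\left(q \right)} = q \left(-3\right) \left(-2\right) q^{2} = - 3 q \left(-2\right) q^{2} = 6 q q^{2} = 6 q^{3}$)
$j{\left(-380 \right)} - 368887 = 6 \left(-380\right)^{3} - 368887 = 6 \left(-54872000\right) - 368887 = -329232000 - 368887 = -329600887$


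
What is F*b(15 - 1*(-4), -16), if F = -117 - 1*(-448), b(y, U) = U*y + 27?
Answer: -91687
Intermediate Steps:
b(y, U) = 27 + U*y
F = 331 (F = -117 + 448 = 331)
F*b(15 - 1*(-4), -16) = 331*(27 - 16*(15 - 1*(-4))) = 331*(27 - 16*(15 + 4)) = 331*(27 - 16*19) = 331*(27 - 304) = 331*(-277) = -91687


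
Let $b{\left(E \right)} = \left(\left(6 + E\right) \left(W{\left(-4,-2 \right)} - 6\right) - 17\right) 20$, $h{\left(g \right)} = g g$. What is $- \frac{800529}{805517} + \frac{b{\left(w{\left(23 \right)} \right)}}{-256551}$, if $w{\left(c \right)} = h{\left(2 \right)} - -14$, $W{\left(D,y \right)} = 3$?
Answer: $- \frac{203942695219}{206656191867} \approx -0.98687$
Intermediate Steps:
$h{\left(g \right)} = g^{2}$
$w{\left(c \right)} = 18$ ($w{\left(c \right)} = 2^{2} - -14 = 4 + 14 = 18$)
$b{\left(E \right)} = -700 - 60 E$ ($b{\left(E \right)} = \left(\left(6 + E\right) \left(3 - 6\right) - 17\right) 20 = \left(\left(6 + E\right) \left(-3\right) - 17\right) 20 = \left(\left(-18 - 3 E\right) - 17\right) 20 = \left(-35 - 3 E\right) 20 = -700 - 60 E$)
$- \frac{800529}{805517} + \frac{b{\left(w{\left(23 \right)} \right)}}{-256551} = - \frac{800529}{805517} + \frac{-700 - 1080}{-256551} = \left(-800529\right) \frac{1}{805517} + \left(-700 - 1080\right) \left(- \frac{1}{256551}\right) = - \frac{800529}{805517} - - \frac{1780}{256551} = - \frac{800529}{805517} + \frac{1780}{256551} = - \frac{203942695219}{206656191867}$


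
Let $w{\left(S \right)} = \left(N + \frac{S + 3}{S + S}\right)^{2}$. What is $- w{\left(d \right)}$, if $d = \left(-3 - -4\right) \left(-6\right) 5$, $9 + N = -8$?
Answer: $- \frac{109561}{400} \approx -273.9$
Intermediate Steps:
$N = -17$ ($N = -9 - 8 = -17$)
$d = -30$ ($d = \left(-3 + 4\right) \left(-6\right) 5 = 1 \left(-6\right) 5 = \left(-6\right) 5 = -30$)
$w{\left(S \right)} = \left(-17 + \frac{3 + S}{2 S}\right)^{2}$ ($w{\left(S \right)} = \left(-17 + \frac{S + 3}{S + S}\right)^{2} = \left(-17 + \frac{3 + S}{2 S}\right)^{2}$)
$- w{\left(d \right)} = - \frac{9 \left(-1 + 11 \left(-30\right)\right)^{2}}{4 \cdot 900} = - \frac{9 \left(-1 - 330\right)^{2}}{4 \cdot 900} = - \frac{9 \left(-331\right)^{2}}{4 \cdot 900} = - \frac{9 \cdot 109561}{4 \cdot 900} = \left(-1\right) \frac{109561}{400} = - \frac{109561}{400}$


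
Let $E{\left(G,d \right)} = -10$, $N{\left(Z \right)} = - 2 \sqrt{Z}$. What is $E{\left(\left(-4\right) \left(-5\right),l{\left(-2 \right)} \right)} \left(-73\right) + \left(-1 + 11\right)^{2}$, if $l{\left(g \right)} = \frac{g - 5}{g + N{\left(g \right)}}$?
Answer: $830$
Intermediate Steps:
$l{\left(g \right)} = \frac{-5 + g}{g - 2 \sqrt{g}}$ ($l{\left(g \right)} = \frac{g - 5}{g - 2 \sqrt{g}} = \frac{-5 + g}{g - 2 \sqrt{g}}$)
$E{\left(\left(-4\right) \left(-5\right),l{\left(-2 \right)} \right)} \left(-73\right) + \left(-1 + 11\right)^{2} = \left(-10\right) \left(-73\right) + \left(-1 + 11\right)^{2} = 730 + 10^{2} = 730 + 100 = 830$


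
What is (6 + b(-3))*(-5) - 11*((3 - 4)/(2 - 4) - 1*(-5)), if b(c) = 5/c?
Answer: -493/6 ≈ -82.167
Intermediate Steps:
(6 + b(-3))*(-5) - 11*((3 - 4)/(2 - 4) - 1*(-5)) = (6 + 5/(-3))*(-5) - 11*((3 - 4)/(2 - 4) - 1*(-5)) = (6 + 5*(-⅓))*(-5) - 11*(-1/(-2) + 5) = (6 - 5/3)*(-5) - 11*(-1*(-½) + 5) = (13/3)*(-5) - 11*(½ + 5) = -65/3 - 11*11/2 = -65/3 - 121/2 = -493/6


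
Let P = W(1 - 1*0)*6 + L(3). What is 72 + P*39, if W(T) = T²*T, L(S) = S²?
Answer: 657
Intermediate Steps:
W(T) = T³
P = 15 (P = (1 - 1*0)³*6 + 3² = (1 + 0)³*6 + 9 = 1³*6 + 9 = 1*6 + 9 = 6 + 9 = 15)
72 + P*39 = 72 + 15*39 = 72 + 585 = 657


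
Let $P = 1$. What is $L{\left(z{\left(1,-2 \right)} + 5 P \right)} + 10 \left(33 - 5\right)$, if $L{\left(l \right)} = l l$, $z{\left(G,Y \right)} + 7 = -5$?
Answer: $329$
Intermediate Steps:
$z{\left(G,Y \right)} = -12$ ($z{\left(G,Y \right)} = -7 - 5 = -12$)
$L{\left(l \right)} = l^{2}$
$L{\left(z{\left(1,-2 \right)} + 5 P \right)} + 10 \left(33 - 5\right) = \left(-12 + 5 \cdot 1\right)^{2} + 10 \left(33 - 5\right) = \left(-12 + 5\right)^{2} + 10 \cdot 28 = \left(-7\right)^{2} + 280 = 49 + 280 = 329$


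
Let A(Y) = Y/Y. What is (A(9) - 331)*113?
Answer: -37290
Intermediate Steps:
A(Y) = 1
(A(9) - 331)*113 = (1 - 331)*113 = -330*113 = -37290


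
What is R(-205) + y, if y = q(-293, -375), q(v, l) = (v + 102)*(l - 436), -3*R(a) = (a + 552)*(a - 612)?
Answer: 748202/3 ≈ 2.4940e+5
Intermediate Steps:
R(a) = -(-612 + a)*(552 + a)/3 (R(a) = -(a + 552)*(a - 612)/3 = -(552 + a)*(-612 + a)/3 = -(-612 + a)*(552 + a)/3)
q(v, l) = (-436 + l)*(102 + v) (q(v, l) = (102 + v)*(-436 + l) = (-436 + l)*(102 + v))
y = 154901 (y = -44472 - 436*(-293) + 102*(-375) - 375*(-293) = -44472 + 127748 - 38250 + 109875 = 154901)
R(-205) + y = (112608 + 20*(-205) - 1/3*(-205)**2) + 154901 = (112608 - 4100 - 1/3*42025) + 154901 = (112608 - 4100 - 42025/3) + 154901 = 283499/3 + 154901 = 748202/3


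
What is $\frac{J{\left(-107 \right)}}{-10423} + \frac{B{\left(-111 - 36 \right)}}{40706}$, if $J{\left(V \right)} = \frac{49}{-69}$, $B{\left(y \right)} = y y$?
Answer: $\frac{2220415211}{4182175146} \approx 0.53092$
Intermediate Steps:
$B{\left(y \right)} = y^{2}$
$J{\left(V \right)} = - \frac{49}{69}$ ($J{\left(V \right)} = 49 \left(- \frac{1}{69}\right) = - \frac{49}{69}$)
$\frac{J{\left(-107 \right)}}{-10423} + \frac{B{\left(-111 - 36 \right)}}{40706} = - \frac{49}{69 \left(-10423\right)} + \frac{\left(-111 - 36\right)^{2}}{40706} = \left(- \frac{49}{69}\right) \left(- \frac{1}{10423}\right) + \left(-147\right)^{2} \cdot \frac{1}{40706} = \frac{7}{102741} + 21609 \cdot \frac{1}{40706} = \frac{7}{102741} + \frac{21609}{40706} = \frac{2220415211}{4182175146}$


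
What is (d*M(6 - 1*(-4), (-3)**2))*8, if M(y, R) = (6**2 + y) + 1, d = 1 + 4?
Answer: 1880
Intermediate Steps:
d = 5
M(y, R) = 37 + y (M(y, R) = (36 + y) + 1 = 37 + y)
(d*M(6 - 1*(-4), (-3)**2))*8 = (5*(37 + (6 - 1*(-4))))*8 = (5*(37 + (6 + 4)))*8 = (5*(37 + 10))*8 = (5*47)*8 = 235*8 = 1880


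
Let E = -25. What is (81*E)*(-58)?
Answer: 117450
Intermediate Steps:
(81*E)*(-58) = (81*(-25))*(-58) = -2025*(-58) = 117450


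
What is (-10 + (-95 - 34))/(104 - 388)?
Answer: 139/284 ≈ 0.48944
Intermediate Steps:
(-10 + (-95 - 34))/(104 - 388) = (-10 - 129)/(-284) = -1/284*(-139) = 139/284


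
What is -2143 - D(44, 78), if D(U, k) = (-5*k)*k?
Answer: 28277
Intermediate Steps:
D(U, k) = -5*k²
-2143 - D(44, 78) = -2143 - (-5)*78² = -2143 - (-5)*6084 = -2143 - 1*(-30420) = -2143 + 30420 = 28277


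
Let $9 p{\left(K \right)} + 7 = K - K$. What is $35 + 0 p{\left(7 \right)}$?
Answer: $35$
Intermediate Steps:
$p{\left(K \right)} = - \frac{7}{9}$ ($p{\left(K \right)} = - \frac{7}{9} + \frac{K - K}{9} = - \frac{7}{9} + \frac{1}{9} \cdot 0 = - \frac{7}{9} + 0 = - \frac{7}{9}$)
$35 + 0 p{\left(7 \right)} = 35 + 0 \left(- \frac{7}{9}\right) = 35 + 0 = 35$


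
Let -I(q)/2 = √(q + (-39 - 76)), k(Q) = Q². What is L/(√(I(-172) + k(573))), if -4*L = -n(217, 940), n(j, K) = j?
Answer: 217/(4*√(328329 - 2*I*√287)) ≈ 0.094677 + 4.8851e-6*I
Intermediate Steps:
I(q) = -2*√(-115 + q) (I(q) = -2*√(q + (-39 - 76)) = -2*√(q - 115) = -2*√(-115 + q))
L = 217/4 (L = -(-1)*217/4 = -¼*(-217) = 217/4 ≈ 54.250)
L/(√(I(-172) + k(573))) = 217/(4*(√(-2*√(-115 - 172) + 573²))) = 217/(4*(√(-2*I*√287 + 328329))) = 217/(4*(√(328329 - 2*I*√287))) = 217/(4*√(328329 - 2*I*√287))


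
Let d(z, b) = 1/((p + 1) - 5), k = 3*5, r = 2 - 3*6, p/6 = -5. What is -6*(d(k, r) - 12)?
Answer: 1227/17 ≈ 72.177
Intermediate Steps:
p = -30 (p = 6*(-5) = -30)
r = -16 (r = 2 - 18 = -16)
k = 15
d(z, b) = -1/34 (d(z, b) = 1/((-30 + 1) - 5) = 1/(-29 - 5) = 1/(-34) = -1/34)
-6*(d(k, r) - 12) = -6*(-1/34 - 12) = -6*(-409/34) = 1227/17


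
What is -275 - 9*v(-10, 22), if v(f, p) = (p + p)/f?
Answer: -1177/5 ≈ -235.40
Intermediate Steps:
v(f, p) = 2*p/f (v(f, p) = (2*p)/f = 2*p/f)
-275 - 9*v(-10, 22) = -275 - 18*22/(-10) = -275 - 18*22*(-1)/10 = -275 - 9*(-22/5) = -275 + 198/5 = -1177/5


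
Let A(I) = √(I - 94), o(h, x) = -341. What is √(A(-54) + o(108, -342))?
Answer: √(-341 + 2*I*√37) ≈ 0.3293 + 18.469*I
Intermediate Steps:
A(I) = √(-94 + I)
√(A(-54) + o(108, -342)) = √(√(-94 - 54) - 341) = √(√(-148) - 341) = √(2*I*√37 - 341) = √(-341 + 2*I*√37)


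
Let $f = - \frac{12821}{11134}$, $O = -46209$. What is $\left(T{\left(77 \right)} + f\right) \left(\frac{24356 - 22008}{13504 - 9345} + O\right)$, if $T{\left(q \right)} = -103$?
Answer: $\frac{222857372087109}{46306306} \approx 4.8127 \cdot 10^{6}$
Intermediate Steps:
$f = - \frac{12821}{11134}$ ($f = \left(-12821\right) \frac{1}{11134} = - \frac{12821}{11134} \approx -1.1515$)
$\left(T{\left(77 \right)} + f\right) \left(\frac{24356 - 22008}{13504 - 9345} + O\right) = \left(-103 - \frac{12821}{11134}\right) \left(\frac{24356 - 22008}{13504 - 9345} - 46209\right) = - \frac{1159623 \left(\frac{2348}{4159} - 46209\right)}{11134} = \left(- \frac{1159623}{11134}\right) \left(- \frac{192180883}{4159}\right) = \frac{222857372087109}{46306306}$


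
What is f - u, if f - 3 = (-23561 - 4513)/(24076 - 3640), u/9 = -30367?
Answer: 930875557/3406 ≈ 2.7330e+5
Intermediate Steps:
u = -273303 (u = 9*(-30367) = -273303)
f = 5539/3406 (f = 3 + (-23561 - 4513)/(24076 - 3640) = 3 - 28074/20436 = 3 - 28074*1/20436 = 3 - 4679/3406 = 5539/3406 ≈ 1.6262)
f - u = 5539/3406 - 1*(-273303) = 5539/3406 + 273303 = 930875557/3406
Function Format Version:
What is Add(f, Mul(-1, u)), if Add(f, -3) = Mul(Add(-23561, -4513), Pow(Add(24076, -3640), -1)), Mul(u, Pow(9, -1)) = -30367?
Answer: Rational(930875557, 3406) ≈ 2.7330e+5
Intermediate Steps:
u = -273303 (u = Mul(9, -30367) = -273303)
f = Rational(5539, 3406) (f = Add(3, Mul(Add(-23561, -4513), Pow(Add(24076, -3640), -1))) = Add(3, Mul(-28074, Pow(20436, -1))) = Add(3, Mul(-28074, Rational(1, 20436))) = Add(3, Rational(-4679, 3406)) = Rational(5539, 3406) ≈ 1.6262)
Add(f, Mul(-1, u)) = Add(Rational(5539, 3406), Mul(-1, -273303)) = Add(Rational(5539, 3406), 273303) = Rational(930875557, 3406)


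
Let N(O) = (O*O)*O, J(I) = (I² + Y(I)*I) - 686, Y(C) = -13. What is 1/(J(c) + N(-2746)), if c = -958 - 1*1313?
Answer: -1/20701070658 ≈ -4.8307e-11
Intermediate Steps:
c = -2271 (c = -958 - 1313 = -2271)
J(I) = -686 + I² - 13*I (J(I) = (I² - 13*I) - 686 = -686 + I² - 13*I)
N(O) = O³ (N(O) = O²*O = O³)
1/(J(c) + N(-2746)) = 1/((-686 + (-2271)² - 13*(-2271)) + (-2746)³) = 1/((-686 + 5157441 + 29523) - 20706256936) = 1/(5186278 - 20706256936) = 1/(-20701070658) = -1/20701070658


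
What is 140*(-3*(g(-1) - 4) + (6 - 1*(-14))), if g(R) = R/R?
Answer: 4060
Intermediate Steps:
g(R) = 1
140*(-3*(g(-1) - 4) + (6 - 1*(-14))) = 140*(-3*(1 - 4) + (6 - 1*(-14))) = 140*(-3*(-3) + (6 + 14)) = 140*(9 + 20) = 140*29 = 4060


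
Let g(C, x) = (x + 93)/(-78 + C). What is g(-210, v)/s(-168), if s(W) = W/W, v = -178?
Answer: 85/288 ≈ 0.29514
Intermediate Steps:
g(C, x) = (93 + x)/(-78 + C)
s(W) = 1
g(-210, v)/s(-168) = ((93 - 178)/(-78 - 210))/1 = (-85/(-288))*1 = -1/288*(-85)*1 = (85/288)*1 = 85/288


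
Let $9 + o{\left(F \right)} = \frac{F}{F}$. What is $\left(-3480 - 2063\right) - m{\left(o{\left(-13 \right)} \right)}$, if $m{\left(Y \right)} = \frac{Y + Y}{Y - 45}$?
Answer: $- \frac{293795}{53} \approx -5543.3$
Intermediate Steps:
$o{\left(F \right)} = -8$ ($o{\left(F \right)} = -9 + \frac{F}{F} = -9 + 1 = -8$)
$m{\left(Y \right)} = \frac{2 Y}{-45 + Y}$
$\left(-3480 - 2063\right) - m{\left(o{\left(-13 \right)} \right)} = \left(-3480 - 2063\right) - 2 \left(-8\right) \frac{1}{-45 - 8} = \left(-3480 - 2063\right) - 2 \left(-8\right) \frac{1}{-53} = -5543 - 2 \left(-8\right) \left(- \frac{1}{53}\right) = -5543 - \frac{16}{53} = - \frac{293795}{53}$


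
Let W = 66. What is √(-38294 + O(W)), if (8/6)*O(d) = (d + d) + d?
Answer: I*√152582/2 ≈ 195.31*I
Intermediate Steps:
O(d) = 9*d/4 (O(d) = 3*((d + d) + d)/4 = 3*(2*d + d)/4 = 3*(3*d)/4 = 9*d/4)
√(-38294 + O(W)) = √(-38294 + (9/4)*66) = √(-38294 + 297/2) = √(-76291/2) = I*√152582/2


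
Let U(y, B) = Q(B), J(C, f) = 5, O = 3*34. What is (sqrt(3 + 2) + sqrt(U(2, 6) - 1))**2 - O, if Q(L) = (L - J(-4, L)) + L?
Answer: -91 + 2*sqrt(30) ≈ -80.046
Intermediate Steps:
O = 102
Q(L) = -5 + 2*L (Q(L) = (L - 1*5) + L = (L - 5) + L = (-5 + L) + L = -5 + 2*L)
U(y, B) = -5 + 2*B
(sqrt(3 + 2) + sqrt(U(2, 6) - 1))**2 - O = (sqrt(3 + 2) + sqrt((-5 + 2*6) - 1))**2 - 1*102 = (sqrt(5) + sqrt((-5 + 12) - 1))**2 - 102 = (sqrt(5) + sqrt(7 - 1))**2 - 102 = (sqrt(5) + sqrt(6))**2 - 102 = -102 + (sqrt(5) + sqrt(6))**2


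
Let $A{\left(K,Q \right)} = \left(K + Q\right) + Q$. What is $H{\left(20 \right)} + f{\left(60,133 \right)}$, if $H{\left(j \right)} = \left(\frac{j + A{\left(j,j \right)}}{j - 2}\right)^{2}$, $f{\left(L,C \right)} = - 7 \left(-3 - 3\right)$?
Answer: $\frac{5002}{81} \approx 61.753$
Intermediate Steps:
$f{\left(L,C \right)} = 42$ ($f{\left(L,C \right)} = \left(-7\right) \left(-6\right) = 42$)
$A{\left(K,Q \right)} = K + 2 Q$
$H{\left(j \right)} = \frac{16 j^{2}}{\left(-2 + j\right)^{2}}$ ($H{\left(j \right)} = \left(\frac{j + \left(j + 2 j\right)}{j - 2}\right)^{2} = \left(\frac{j + 3 j}{-2 + j}\right)^{2} = \left(\frac{4 j}{-2 + j}\right)^{2} = \frac{16 j^{2}}{\left(-2 + j\right)^{2}}$)
$H{\left(20 \right)} + f{\left(60,133 \right)} = \frac{16 \cdot 20^{2}}{\left(-2 + 20\right)^{2}} + 42 = 16 \cdot 400 \cdot \frac{1}{324} + 42 = \frac{1600}{81} + 42 = \frac{5002}{81}$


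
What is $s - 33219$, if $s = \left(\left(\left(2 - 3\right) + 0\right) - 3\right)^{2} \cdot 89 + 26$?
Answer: $-31769$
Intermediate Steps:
$s = 1450$ ($s = \left(\left(-1 + 0\right) - 3\right)^{2} \cdot 89 + 26 = \left(-1 - 3\right)^{2} \cdot 89 + 26 = \left(-4\right)^{2} \cdot 89 + 26 = 16 \cdot 89 + 26 = 1424 + 26 = 1450$)
$s - 33219 = 1450 - 33219 = -31769$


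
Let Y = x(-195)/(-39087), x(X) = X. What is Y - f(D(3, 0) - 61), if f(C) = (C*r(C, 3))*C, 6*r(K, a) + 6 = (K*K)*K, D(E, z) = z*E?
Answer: 1222726232397/8686 ≈ 1.4077e+8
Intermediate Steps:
D(E, z) = E*z
r(K, a) = -1 + K**3/6 (r(K, a) = -1 + ((K*K)*K)/6 = -1 + (K**2*K)/6 = -1 + K**3/6)
f(C) = C**2*(-1 + C**3/6) (f(C) = (C*(-1 + C**3/6))*C = C**2*(-1 + C**3/6))
Y = 65/13029 (Y = -195/(-39087) = -195*(-1/39087) = 65/13029 ≈ 0.0049889)
Y - f(D(3, 0) - 61) = 65/13029 - (-(3*0 - 61)**2 + (3*0 - 61)**5/6) = 65/13029 - (-(0 - 61)**2 + (0 - 61)**5/6) = 65/13029 - (-1*(-61)**2 + (1/6)*(-61)**5) = 65/13029 - (-1*3721 + (1/6)*(-844596301)) = 65/13029 - (-3721 - 844596301/6) = 65/13029 - 1*(-844618627/6) = 65/13029 + 844618627/6 = 1222726232397/8686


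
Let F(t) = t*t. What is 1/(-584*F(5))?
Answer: -1/14600 ≈ -6.8493e-5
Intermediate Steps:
F(t) = t²
1/(-584*F(5)) = 1/(-584*5²) = 1/(-584*25) = 1/(-14600) = -1/14600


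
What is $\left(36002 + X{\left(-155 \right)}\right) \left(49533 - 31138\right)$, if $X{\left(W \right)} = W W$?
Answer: $1104196665$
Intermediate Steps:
$X{\left(W \right)} = W^{2}$
$\left(36002 + X{\left(-155 \right)}\right) \left(49533 - 31138\right) = \left(36002 + \left(-155\right)^{2}\right) \left(49533 - 31138\right) = \left(36002 + 24025\right) 18395 = 60027 \cdot 18395 = 1104196665$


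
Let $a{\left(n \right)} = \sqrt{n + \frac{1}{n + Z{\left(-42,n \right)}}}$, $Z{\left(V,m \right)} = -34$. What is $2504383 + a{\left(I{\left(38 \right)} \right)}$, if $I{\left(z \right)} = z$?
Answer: $2504383 + \frac{3 \sqrt{17}}{2} \approx 2.5044 \cdot 10^{6}$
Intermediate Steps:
$a{\left(n \right)} = \sqrt{n + \frac{1}{-34 + n}}$ ($a{\left(n \right)} = \sqrt{n + \frac{1}{n - 34}} = \sqrt{n + \frac{1}{-34 + n}}$)
$2504383 + a{\left(I{\left(38 \right)} \right)} = 2504383 + \sqrt{\frac{1 + 38 \left(-34 + 38\right)}{-34 + 38}} = 2504383 + \sqrt{\frac{1 + 38 \cdot 4}{4}} = 2504383 + \sqrt{\frac{1 + 152}{4}} = 2504383 + \sqrt{\frac{1}{4} \cdot 153} = 2504383 + \sqrt{\frac{153}{4}} = 2504383 + \frac{3 \sqrt{17}}{2}$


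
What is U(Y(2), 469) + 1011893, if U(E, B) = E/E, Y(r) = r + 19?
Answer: 1011894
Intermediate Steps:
Y(r) = 19 + r
U(E, B) = 1
U(Y(2), 469) + 1011893 = 1 + 1011893 = 1011894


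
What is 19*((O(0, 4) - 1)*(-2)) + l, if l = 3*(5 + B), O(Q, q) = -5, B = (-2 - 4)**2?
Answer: 351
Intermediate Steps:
B = 36 (B = (-6)**2 = 36)
l = 123 (l = 3*(5 + 36) = 3*41 = 123)
19*((O(0, 4) - 1)*(-2)) + l = 19*((-5 - 1)*(-2)) + 123 = 19*(-6*(-2)) + 123 = 19*12 + 123 = 228 + 123 = 351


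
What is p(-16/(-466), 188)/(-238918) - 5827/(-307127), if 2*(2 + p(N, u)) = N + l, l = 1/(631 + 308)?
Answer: 609446067719945/32108378740850364 ≈ 0.018981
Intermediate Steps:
l = 1/939 ≈ 0.0010650
p(N, u) = -3755/1878 + N/2 (p(N, u) = -2 + (N + 1/939)/2 = -2 + (1/939 + N)/2 = -2 + (1/1878 + N/2) = -3755/1878 + N/2)
p(-16/(-466), 188)/(-238918) - 5827/(-307127) = (-3755/1878 + (-16/(-466))/2)/(-238918) - 5827/(-307127) = (-3755/1878 + (-16*(-1/466))/2)*(-1/238918) - 5827*(-1/307127) = (-3755/1878 + (1/2)*(8/233))*(-1/238918) + 5827/307127 = (-3755/1878 + 4/233)*(-1/238918) + 5827/307127 = -867403/437574*(-1/238918) + 5827/307127 = 867403/104544304932 + 5827/307127 = 609446067719945/32108378740850364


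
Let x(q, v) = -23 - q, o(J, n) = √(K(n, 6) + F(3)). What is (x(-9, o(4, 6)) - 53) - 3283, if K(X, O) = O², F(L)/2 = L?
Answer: -3350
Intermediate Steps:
F(L) = 2*L
o(J, n) = √42 (o(J, n) = √(6² + 2*3) = √(36 + 6) = √42)
(x(-9, o(4, 6)) - 53) - 3283 = ((-23 - 1*(-9)) - 53) - 3283 = ((-23 + 9) - 53) - 3283 = (-14 - 53) - 3283 = -67 - 3283 = -3350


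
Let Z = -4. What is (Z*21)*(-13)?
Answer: 1092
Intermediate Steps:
(Z*21)*(-13) = -4*21*(-13) = -84*(-13) = 1092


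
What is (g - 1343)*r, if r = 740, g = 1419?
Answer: 56240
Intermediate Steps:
(g - 1343)*r = (1419 - 1343)*740 = 76*740 = 56240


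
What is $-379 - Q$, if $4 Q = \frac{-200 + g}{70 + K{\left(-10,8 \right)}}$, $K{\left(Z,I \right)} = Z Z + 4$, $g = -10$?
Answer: $- \frac{43929}{116} \approx -378.7$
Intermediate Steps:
$K{\left(Z,I \right)} = 4 + Z^{2}$ ($K{\left(Z,I \right)} = Z^{2} + 4 = 4 + Z^{2}$)
$Q = - \frac{35}{116}$ ($Q = \frac{\left(-200 - 10\right) \frac{1}{70 + \left(4 + \left(-10\right)^{2}\right)}}{4} = \frac{\left(-210\right) \frac{1}{70 + \left(4 + 100\right)}}{4} = \frac{\left(-210\right) \frac{1}{70 + 104}}{4} = \frac{\left(-210\right) \frac{1}{174}}{4} = \frac{1}{4} \left(- \frac{35}{29}\right) = - \frac{35}{116} \approx -0.30172$)
$-379 - Q = -379 - - \frac{35}{116} = -379 + \frac{35}{116} = - \frac{43929}{116}$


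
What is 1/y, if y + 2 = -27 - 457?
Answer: -1/486 ≈ -0.0020576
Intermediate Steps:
y = -486 (y = -2 + (-27 - 457) = -2 - 484 = -486)
1/y = 1/(-486) = -1/486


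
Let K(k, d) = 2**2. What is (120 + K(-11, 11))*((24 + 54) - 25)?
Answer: 6572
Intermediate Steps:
K(k, d) = 4
(120 + K(-11, 11))*((24 + 54) - 25) = (120 + 4)*((24 + 54) - 25) = 124*(78 - 25) = 124*53 = 6572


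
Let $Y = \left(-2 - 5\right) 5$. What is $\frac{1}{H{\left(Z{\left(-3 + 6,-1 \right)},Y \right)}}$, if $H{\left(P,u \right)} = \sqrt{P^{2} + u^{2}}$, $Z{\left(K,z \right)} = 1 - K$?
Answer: $\frac{\sqrt{1229}}{1229} \approx 0.028525$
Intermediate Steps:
$Y = -35$ ($Y = \left(-7\right) 5 = -35$)
$\frac{1}{H{\left(Z{\left(-3 + 6,-1 \right)},Y \right)}} = \frac{1}{\sqrt{\left(1 - \left(-3 + 6\right)\right)^{2} + \left(-35\right)^{2}}} = \frac{1}{\sqrt{\left(1 - 3\right)^{2} + 1225}} = \frac{1}{\sqrt{\left(-2\right)^{2} + 1225}} = \frac{1}{\sqrt{4 + 1225}} = \frac{1}{\sqrt{1229}} = \frac{\sqrt{1229}}{1229}$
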